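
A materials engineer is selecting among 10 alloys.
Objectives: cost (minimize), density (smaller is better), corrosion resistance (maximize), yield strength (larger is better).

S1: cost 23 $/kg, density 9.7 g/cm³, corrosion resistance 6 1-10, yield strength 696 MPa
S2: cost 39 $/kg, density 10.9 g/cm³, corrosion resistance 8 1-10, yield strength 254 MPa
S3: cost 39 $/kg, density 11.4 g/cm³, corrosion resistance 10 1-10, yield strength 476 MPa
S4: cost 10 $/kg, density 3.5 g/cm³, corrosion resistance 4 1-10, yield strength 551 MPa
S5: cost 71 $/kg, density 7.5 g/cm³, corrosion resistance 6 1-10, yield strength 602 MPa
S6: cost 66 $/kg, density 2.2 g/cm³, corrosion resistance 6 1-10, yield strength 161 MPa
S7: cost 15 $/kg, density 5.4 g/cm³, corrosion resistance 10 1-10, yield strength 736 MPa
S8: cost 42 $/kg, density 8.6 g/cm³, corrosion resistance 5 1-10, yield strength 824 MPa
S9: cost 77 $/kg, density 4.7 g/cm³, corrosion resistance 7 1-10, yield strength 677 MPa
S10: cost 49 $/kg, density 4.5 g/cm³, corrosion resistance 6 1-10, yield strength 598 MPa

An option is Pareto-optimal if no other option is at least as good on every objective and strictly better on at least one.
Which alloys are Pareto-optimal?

S4, S6, S7, S8, S9, S10

S1: dominated by S7 (cost 15≤23, density 5.4≤9.7, corrosion resistance 10≥6, yield strength 736≥696).
S2: dominated by S7 (cost 15≤39, density 5.4≤10.9, corrosion resistance 10≥8, yield strength 736≥254).
S3: dominated by S7 (cost 15≤39, density 5.4≤11.4, corrosion resistance 10≥10, yield strength 736≥476).
S4: not dominated (best cost).
S5: dominated by S7 (cost 15≤71, density 5.4≤7.5, corrosion resistance 10≥6, yield strength 736≥602).
S6: not dominated (best density).
S7: not dominated.
S8: not dominated (best yield strength).
S9: not dominated.
S10: not dominated.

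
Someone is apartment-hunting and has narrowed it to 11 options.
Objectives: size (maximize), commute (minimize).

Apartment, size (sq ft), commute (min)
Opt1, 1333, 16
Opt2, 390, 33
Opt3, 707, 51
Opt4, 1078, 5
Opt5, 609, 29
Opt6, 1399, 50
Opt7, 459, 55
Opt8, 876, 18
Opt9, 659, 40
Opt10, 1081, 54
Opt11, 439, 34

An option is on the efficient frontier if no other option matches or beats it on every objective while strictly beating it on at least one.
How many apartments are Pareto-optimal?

3

Opt1: not dominated.
Opt2: dominated by Opt1 (size 1333≥390, commute 16≤33).
Opt3: dominated by Opt1 (size 1333≥707, commute 16≤51).
Opt4: not dominated (best commute).
Opt5: dominated by Opt1 (size 1333≥609, commute 16≤29).
Opt6: not dominated (best size).
Opt7: dominated by Opt1 (size 1333≥459, commute 16≤55).
Opt8: dominated by Opt1 (size 1333≥876, commute 16≤18).
Opt9: dominated by Opt1 (size 1333≥659, commute 16≤40).
Opt10: dominated by Opt1 (size 1333≥1081, commute 16≤54).
Opt11: dominated by Opt1 (size 1333≥439, commute 16≤34).
Pareto-optimal: Opt1, Opt4, Opt6 → 3.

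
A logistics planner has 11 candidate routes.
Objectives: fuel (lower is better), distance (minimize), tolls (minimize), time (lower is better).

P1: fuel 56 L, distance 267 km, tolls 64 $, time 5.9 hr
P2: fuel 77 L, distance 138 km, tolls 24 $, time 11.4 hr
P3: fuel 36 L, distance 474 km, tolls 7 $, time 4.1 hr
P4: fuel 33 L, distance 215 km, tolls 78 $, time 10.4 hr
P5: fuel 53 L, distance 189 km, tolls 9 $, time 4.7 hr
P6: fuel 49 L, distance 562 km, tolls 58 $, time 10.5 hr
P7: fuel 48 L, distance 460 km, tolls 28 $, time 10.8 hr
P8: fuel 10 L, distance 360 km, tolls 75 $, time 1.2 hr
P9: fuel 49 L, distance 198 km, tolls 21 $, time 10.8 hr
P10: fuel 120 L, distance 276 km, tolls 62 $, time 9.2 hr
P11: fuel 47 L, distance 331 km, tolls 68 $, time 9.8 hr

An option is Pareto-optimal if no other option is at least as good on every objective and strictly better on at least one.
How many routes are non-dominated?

P1: dominated by P5 (fuel 53≤56, distance 189≤267, tolls 9≤64, time 4.7≤5.9).
P2: not dominated (best distance).
P3: not dominated (best tolls).
P4: not dominated.
P5: not dominated.
P6: dominated by P3 (fuel 36≤49, distance 474≤562, tolls 7≤58, time 4.1≤10.5).
P7: not dominated.
P8: not dominated (best fuel).
P9: not dominated.
P10: dominated by P5 (fuel 53≤120, distance 189≤276, tolls 9≤62, time 4.7≤9.2).
P11: not dominated.
Pareto-optimal: P2, P3, P4, P5, P7, P8, P9, P11 → 8.

8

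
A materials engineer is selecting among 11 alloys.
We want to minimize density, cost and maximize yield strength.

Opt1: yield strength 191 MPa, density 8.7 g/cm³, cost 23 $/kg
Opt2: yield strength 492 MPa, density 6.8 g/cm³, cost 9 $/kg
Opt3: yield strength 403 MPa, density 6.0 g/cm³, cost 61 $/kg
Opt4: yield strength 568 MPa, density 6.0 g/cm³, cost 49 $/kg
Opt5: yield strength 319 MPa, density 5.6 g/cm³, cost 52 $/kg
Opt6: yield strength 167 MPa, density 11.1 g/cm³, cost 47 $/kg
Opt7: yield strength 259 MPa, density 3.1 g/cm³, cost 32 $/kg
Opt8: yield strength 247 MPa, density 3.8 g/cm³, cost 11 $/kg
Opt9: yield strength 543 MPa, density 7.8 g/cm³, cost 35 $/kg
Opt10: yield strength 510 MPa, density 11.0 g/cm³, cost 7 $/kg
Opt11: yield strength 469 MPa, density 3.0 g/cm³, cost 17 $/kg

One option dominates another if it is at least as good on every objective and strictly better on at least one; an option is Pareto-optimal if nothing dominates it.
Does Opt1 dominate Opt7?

Opt1 vs Opt7: Opt1 is worse on yield strength (191 vs 259), so it does not dominate Opt7.

No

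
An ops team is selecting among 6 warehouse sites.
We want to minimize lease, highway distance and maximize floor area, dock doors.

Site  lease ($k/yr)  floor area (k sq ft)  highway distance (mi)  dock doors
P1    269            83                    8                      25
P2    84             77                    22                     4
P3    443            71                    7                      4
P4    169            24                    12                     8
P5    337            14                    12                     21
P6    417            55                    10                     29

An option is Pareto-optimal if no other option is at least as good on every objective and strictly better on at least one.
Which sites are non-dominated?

P1: not dominated (best floor area).
P2: not dominated (best lease).
P3: not dominated (best highway distance).
P4: not dominated.
P5: dominated by P1 (lease 269≤337, floor area 83≥14, highway distance 8≤12, dock doors 25≥21).
P6: not dominated (best dock doors).

P1, P2, P3, P4, P6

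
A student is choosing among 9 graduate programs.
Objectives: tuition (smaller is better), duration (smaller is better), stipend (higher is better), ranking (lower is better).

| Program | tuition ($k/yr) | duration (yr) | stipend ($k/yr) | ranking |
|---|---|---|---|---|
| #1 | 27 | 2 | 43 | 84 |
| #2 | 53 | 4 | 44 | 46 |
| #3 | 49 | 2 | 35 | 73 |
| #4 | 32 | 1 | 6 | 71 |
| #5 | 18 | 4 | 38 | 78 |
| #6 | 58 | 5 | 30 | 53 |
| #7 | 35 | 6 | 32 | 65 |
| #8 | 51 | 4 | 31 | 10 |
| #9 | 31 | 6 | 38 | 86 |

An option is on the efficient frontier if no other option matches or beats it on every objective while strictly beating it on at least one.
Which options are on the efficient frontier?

#1: not dominated.
#2: not dominated (best stipend).
#3: not dominated.
#4: not dominated (best duration).
#5: not dominated (best tuition).
#6: dominated by #2 (tuition 53≤58, duration 4≤5, stipend 44≥30, ranking 46≤53).
#7: not dominated.
#8: not dominated (best ranking).
#9: dominated by #1 (tuition 27≤31, duration 2≤6, stipend 43≥38, ranking 84≤86).

#1, #2, #3, #4, #5, #7, #8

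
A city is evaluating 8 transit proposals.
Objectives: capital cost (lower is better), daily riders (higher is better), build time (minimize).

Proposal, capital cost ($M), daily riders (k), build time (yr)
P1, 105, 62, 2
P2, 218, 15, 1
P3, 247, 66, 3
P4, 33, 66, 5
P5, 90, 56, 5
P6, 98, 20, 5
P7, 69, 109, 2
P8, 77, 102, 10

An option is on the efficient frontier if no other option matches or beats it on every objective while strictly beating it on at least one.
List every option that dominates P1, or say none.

P7: capital cost 69≤105, daily riders 109≥62, build time 2≤2 — dominates P1.
Others (P2, P3, P4, P5, P6, P8) are each worse than P1 on at least one objective.

P7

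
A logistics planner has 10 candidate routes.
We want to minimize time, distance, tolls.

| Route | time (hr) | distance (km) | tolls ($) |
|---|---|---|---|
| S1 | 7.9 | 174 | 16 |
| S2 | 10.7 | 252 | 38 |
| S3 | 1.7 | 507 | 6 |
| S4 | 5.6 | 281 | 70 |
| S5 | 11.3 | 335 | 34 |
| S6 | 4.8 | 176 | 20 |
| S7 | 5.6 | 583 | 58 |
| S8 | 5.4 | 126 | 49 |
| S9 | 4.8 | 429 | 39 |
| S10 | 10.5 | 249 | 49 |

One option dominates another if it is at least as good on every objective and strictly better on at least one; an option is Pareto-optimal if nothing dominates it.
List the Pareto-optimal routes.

S1, S3, S6, S8

S1: not dominated.
S2: dominated by S1 (time 7.9≤10.7, distance 174≤252, tolls 16≤38).
S3: not dominated (best time).
S4: dominated by S6 (time 4.8≤5.6, distance 176≤281, tolls 20≤70).
S5: dominated by S1 (time 7.9≤11.3, distance 174≤335, tolls 16≤34).
S6: not dominated.
S7: dominated by S3 (time 1.7≤5.6, distance 507≤583, tolls 6≤58).
S8: not dominated (best distance).
S9: dominated by S6 (time 4.8≤4.8, distance 176≤429, tolls 20≤39).
S10: dominated by S1 (time 7.9≤10.5, distance 174≤249, tolls 16≤49).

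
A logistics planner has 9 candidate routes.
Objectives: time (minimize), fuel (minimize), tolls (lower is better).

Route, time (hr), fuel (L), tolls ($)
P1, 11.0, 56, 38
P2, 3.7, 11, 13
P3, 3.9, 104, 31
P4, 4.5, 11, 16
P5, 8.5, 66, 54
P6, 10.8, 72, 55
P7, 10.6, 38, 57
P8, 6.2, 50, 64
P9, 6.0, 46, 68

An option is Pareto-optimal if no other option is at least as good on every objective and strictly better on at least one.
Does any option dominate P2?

No

P1: worse on time (11.0 vs 3.7).
P3: worse on time (3.9 vs 3.7).
P4: worse on time (4.5 vs 3.7).
P5: worse on time (8.5 vs 3.7).
P6: worse on time (10.8 vs 3.7).
P7: worse on time (10.6 vs 3.7).
P8: worse on time (6.2 vs 3.7).
P9: worse on time (6.0 vs 3.7).
No option is at least as good as P2 on every objective and strictly better on one.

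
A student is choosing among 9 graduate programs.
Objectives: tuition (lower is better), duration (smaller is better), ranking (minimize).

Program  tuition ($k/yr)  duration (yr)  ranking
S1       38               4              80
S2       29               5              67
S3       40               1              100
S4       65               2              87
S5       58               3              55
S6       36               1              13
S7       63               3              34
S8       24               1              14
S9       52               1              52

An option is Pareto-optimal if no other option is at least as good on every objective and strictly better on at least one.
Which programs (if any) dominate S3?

S6, S8

S6: tuition 36≤40, duration 1≤1, ranking 13≤100 — dominates S3.
S8: tuition 24≤40, duration 1≤1, ranking 14≤100 — dominates S3.
Others (S1, S2, S4, S5, S7, S9) are each worse than S3 on at least one objective.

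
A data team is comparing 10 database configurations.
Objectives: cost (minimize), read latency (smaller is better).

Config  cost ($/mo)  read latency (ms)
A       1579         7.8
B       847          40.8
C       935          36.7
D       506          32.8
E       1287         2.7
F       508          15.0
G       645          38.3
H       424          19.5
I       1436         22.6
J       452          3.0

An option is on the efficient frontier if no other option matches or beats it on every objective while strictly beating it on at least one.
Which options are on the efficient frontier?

A: dominated by E (cost 1287≤1579, read latency 2.7≤7.8).
B: dominated by D (cost 506≤847, read latency 32.8≤40.8).
C: dominated by D (cost 506≤935, read latency 32.8≤36.7).
D: dominated by H (cost 424≤506, read latency 19.5≤32.8).
E: not dominated (best read latency).
F: dominated by J (cost 452≤508, read latency 3.0≤15.0).
G: dominated by D (cost 506≤645, read latency 32.8≤38.3).
H: not dominated (best cost).
I: dominated by E (cost 1287≤1436, read latency 2.7≤22.6).
J: not dominated.

E, H, J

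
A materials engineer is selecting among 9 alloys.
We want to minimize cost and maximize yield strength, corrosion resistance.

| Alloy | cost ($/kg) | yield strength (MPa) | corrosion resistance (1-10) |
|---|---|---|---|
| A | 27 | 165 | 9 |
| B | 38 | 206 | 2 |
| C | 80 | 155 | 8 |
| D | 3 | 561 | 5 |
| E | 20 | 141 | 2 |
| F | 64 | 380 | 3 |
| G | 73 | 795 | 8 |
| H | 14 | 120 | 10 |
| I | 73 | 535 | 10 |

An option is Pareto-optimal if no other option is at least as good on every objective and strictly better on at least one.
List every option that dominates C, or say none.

A, G, I

A: cost 27≤80, yield strength 165≥155, corrosion resistance 9≥8 — dominates C.
G: cost 73≤80, yield strength 795≥155, corrosion resistance 8≥8 — dominates C.
I: cost 73≤80, yield strength 535≥155, corrosion resistance 10≥8 — dominates C.
Others (B, D, E, F, H) are each worse than C on at least one objective.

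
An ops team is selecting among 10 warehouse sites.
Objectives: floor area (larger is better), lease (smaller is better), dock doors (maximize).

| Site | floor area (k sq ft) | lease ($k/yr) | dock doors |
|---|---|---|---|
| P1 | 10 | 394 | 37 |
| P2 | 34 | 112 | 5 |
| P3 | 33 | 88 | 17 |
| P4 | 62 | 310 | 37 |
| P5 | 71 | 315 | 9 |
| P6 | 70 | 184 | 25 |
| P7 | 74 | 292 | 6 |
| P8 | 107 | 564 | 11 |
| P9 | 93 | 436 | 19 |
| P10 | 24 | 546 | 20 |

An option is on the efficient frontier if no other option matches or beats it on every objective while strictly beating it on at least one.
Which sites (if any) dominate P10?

P4, P6

P4: floor area 62≥24, lease 310≤546, dock doors 37≥20 — dominates P10.
P6: floor area 70≥24, lease 184≤546, dock doors 25≥20 — dominates P10.
Others (P1, P2, P3, P5, P7, P8, P9) are each worse than P10 on at least one objective.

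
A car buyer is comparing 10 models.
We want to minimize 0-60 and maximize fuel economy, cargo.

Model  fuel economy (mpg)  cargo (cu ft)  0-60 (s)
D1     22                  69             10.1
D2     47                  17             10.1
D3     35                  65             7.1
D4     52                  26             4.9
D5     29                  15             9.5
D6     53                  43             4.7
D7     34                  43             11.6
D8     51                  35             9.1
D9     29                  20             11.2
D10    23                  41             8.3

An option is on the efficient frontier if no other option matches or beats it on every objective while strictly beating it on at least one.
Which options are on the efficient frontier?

D1: not dominated (best cargo).
D2: dominated by D4 (fuel economy 52≥47, cargo 26≥17, 0-60 4.9≤10.1).
D3: not dominated.
D4: dominated by D6 (fuel economy 53≥52, cargo 43≥26, 0-60 4.7≤4.9).
D5: dominated by D3 (fuel economy 35≥29, cargo 65≥15, 0-60 7.1≤9.5).
D6: not dominated (best fuel economy).
D7: dominated by D3 (fuel economy 35≥34, cargo 65≥43, 0-60 7.1≤11.6).
D8: dominated by D6 (fuel economy 53≥51, cargo 43≥35, 0-60 4.7≤9.1).
D9: dominated by D3 (fuel economy 35≥29, cargo 65≥20, 0-60 7.1≤11.2).
D10: dominated by D3 (fuel economy 35≥23, cargo 65≥41, 0-60 7.1≤8.3).

D1, D3, D6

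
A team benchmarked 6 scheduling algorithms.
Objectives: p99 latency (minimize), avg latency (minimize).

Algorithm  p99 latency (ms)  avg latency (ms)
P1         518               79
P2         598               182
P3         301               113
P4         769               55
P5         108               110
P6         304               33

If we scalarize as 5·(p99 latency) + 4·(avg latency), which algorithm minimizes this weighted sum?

P1: 5·518 + 4·79 = 2906
P2: 5·598 + 4·182 = 3718
P3: 5·301 + 4·113 = 1957
P4: 5·769 + 4·55 = 4065
P5: 5·108 + 4·110 = 980
P6: 5·304 + 4·33 = 1652
Lowest: P5 at 980.

P5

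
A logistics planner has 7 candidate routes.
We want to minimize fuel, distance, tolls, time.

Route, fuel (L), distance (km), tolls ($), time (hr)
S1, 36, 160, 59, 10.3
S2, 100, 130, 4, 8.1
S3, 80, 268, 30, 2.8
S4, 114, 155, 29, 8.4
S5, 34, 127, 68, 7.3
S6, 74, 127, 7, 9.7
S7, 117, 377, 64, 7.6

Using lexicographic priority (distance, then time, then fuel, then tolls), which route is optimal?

First minimize distance: best is 127, kept {S5, S6}.
Then minimize time: best is 7.3, kept {S5}.

S5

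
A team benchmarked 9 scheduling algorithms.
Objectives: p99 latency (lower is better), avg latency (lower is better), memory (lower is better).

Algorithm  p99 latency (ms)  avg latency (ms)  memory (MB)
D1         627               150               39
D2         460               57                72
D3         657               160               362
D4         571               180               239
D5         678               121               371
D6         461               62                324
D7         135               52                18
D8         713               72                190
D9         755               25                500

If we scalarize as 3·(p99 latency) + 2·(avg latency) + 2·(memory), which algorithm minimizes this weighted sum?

D1: 3·627 + 2·150 + 2·39 = 2259
D2: 3·460 + 2·57 + 2·72 = 1638
D3: 3·657 + 2·160 + 2·362 = 3015
D4: 3·571 + 2·180 + 2·239 = 2551
D5: 3·678 + 2·121 + 2·371 = 3018
D6: 3·461 + 2·62 + 2·324 = 2155
D7: 3·135 + 2·52 + 2·18 = 545
D8: 3·713 + 2·72 + 2·190 = 2663
D9: 3·755 + 2·25 + 2·500 = 3315
Lowest: D7 at 545.

D7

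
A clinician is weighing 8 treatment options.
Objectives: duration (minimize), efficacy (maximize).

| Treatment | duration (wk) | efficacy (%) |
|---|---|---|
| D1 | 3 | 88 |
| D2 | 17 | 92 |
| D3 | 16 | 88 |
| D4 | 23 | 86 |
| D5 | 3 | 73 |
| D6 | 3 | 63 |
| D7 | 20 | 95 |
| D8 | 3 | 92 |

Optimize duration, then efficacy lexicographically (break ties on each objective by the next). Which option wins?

First minimize duration: best is 3, kept {D1, D5, D6, D8}.
Then maximize efficacy: best is 92, kept {D8}.

D8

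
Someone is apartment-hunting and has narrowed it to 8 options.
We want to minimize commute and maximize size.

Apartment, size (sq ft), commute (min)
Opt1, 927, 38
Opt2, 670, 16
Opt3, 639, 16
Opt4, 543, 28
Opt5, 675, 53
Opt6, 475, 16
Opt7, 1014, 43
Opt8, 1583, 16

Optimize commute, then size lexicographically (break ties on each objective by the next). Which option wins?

Opt8

First minimize commute: best is 16, kept {Opt2, Opt3, Opt6, Opt8}.
Then maximize size: best is 1583, kept {Opt8}.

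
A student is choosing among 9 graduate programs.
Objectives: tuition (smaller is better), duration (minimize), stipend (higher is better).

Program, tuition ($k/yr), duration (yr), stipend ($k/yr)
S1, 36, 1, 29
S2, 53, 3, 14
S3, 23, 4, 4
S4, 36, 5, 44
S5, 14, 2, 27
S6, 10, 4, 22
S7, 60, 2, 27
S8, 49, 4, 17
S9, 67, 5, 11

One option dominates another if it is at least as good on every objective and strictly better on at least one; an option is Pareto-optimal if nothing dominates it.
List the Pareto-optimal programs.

S1: not dominated (best duration).
S2: dominated by S1 (tuition 36≤53, duration 1≤3, stipend 29≥14).
S3: dominated by S5 (tuition 14≤23, duration 2≤4, stipend 27≥4).
S4: not dominated (best stipend).
S5: not dominated.
S6: not dominated (best tuition).
S7: dominated by S1 (tuition 36≤60, duration 1≤2, stipend 29≥27).
S8: dominated by S1 (tuition 36≤49, duration 1≤4, stipend 29≥17).
S9: dominated by S1 (tuition 36≤67, duration 1≤5, stipend 29≥11).

S1, S4, S5, S6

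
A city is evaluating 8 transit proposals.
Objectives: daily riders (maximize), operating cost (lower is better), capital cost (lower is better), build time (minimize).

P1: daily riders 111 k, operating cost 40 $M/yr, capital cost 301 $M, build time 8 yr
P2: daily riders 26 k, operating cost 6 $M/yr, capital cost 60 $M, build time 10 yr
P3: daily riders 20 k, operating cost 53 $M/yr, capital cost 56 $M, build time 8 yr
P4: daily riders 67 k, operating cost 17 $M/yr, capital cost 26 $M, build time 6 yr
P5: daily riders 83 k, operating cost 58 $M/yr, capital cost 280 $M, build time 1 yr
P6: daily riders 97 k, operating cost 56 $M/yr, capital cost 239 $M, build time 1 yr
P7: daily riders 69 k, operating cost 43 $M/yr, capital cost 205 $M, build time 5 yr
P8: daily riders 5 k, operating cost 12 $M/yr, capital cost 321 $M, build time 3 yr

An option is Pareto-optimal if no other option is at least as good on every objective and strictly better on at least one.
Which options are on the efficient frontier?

P1: not dominated (best daily riders).
P2: not dominated (best operating cost).
P3: dominated by P4 (daily riders 67≥20, operating cost 17≤53, capital cost 26≤56, build time 6≤8).
P4: not dominated (best capital cost).
P5: dominated by P6 (daily riders 97≥83, operating cost 56≤58, capital cost 239≤280, build time 1≤1).
P6: not dominated.
P7: not dominated.
P8: not dominated.

P1, P2, P4, P6, P7, P8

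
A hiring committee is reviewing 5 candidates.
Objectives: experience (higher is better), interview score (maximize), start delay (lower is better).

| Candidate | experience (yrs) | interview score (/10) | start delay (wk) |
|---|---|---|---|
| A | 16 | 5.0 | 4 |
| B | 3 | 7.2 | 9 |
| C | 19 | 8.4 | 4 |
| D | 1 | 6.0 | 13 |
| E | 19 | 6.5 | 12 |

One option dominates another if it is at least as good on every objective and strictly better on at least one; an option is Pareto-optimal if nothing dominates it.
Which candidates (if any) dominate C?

A: worse on experience (16 vs 19).
B: worse on experience (3 vs 19).
D: worse on experience (1 vs 19).
E: worse on interview score (6.5 vs 8.4).
No option dominates C.

none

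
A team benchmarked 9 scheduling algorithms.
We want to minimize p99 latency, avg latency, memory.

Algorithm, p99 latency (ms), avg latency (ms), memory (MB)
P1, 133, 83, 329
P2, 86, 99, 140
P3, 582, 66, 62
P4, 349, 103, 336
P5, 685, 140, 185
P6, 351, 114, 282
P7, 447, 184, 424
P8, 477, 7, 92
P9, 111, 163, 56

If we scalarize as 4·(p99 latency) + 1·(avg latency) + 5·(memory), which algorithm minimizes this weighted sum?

P1: 4·133 + 1·83 + 5·329 = 2260
P2: 4·86 + 1·99 + 5·140 = 1143
P3: 4·582 + 1·66 + 5·62 = 2704
P4: 4·349 + 1·103 + 5·336 = 3179
P5: 4·685 + 1·140 + 5·185 = 3805
P6: 4·351 + 1·114 + 5·282 = 2928
P7: 4·447 + 1·184 + 5·424 = 4092
P8: 4·477 + 1·7 + 5·92 = 2375
P9: 4·111 + 1·163 + 5·56 = 887
Lowest: P9 at 887.

P9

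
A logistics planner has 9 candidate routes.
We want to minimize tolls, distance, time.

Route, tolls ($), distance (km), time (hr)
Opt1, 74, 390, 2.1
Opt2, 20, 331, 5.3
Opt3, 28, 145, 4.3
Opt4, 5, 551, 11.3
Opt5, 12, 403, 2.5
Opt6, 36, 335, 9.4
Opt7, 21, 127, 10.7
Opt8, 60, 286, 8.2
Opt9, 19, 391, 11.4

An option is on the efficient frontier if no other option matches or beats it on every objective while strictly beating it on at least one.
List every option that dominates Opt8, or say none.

Opt3

Opt3: tolls 28≤60, distance 145≤286, time 4.3≤8.2 — dominates Opt8.
Others (Opt1, Opt2, Opt4, Opt5, Opt6, Opt7, Opt9) are each worse than Opt8 on at least one objective.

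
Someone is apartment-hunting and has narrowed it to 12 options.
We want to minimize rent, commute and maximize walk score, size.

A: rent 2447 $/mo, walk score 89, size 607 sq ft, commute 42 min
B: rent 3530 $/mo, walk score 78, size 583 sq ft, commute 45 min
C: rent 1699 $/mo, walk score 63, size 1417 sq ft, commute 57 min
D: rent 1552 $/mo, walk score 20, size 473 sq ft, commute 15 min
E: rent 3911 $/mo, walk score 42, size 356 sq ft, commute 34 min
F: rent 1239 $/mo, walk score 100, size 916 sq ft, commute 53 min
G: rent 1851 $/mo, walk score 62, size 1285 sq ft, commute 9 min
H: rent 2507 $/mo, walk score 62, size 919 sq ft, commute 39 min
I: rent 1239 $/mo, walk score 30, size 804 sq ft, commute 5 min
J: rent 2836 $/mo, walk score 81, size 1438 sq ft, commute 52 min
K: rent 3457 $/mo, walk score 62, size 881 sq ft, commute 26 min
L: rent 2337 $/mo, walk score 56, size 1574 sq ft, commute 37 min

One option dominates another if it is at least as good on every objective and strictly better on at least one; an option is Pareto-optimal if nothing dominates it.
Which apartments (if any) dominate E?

G, K

G: rent 1851≤3911, walk score 62≥42, size 1285≥356, commute 9≤34 — dominates E.
K: rent 3457≤3911, walk score 62≥42, size 881≥356, commute 26≤34 — dominates E.
Others (A, B, C, D, F, H, I, J, L) are each worse than E on at least one objective.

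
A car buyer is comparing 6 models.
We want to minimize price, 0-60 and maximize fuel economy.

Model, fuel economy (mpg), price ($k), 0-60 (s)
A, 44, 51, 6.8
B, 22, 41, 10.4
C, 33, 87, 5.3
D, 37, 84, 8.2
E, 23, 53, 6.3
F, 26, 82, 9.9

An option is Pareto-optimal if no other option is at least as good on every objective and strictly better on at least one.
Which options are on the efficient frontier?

A, B, C, E

A: not dominated (best fuel economy).
B: not dominated (best price).
C: not dominated (best 0-60).
D: dominated by A (fuel economy 44≥37, price 51≤84, 0-60 6.8≤8.2).
E: not dominated.
F: dominated by A (fuel economy 44≥26, price 51≤82, 0-60 6.8≤9.9).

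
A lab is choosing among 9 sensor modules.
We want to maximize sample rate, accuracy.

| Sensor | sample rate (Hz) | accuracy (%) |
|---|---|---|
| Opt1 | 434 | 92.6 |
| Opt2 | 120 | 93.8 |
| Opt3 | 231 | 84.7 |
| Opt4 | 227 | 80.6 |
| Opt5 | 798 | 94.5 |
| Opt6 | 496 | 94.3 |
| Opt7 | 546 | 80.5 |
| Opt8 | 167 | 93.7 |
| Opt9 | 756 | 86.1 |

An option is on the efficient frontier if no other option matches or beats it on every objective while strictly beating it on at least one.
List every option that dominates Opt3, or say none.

Opt1, Opt5, Opt6, Opt9

Opt1: sample rate 434≥231, accuracy 92.6≥84.7 — dominates Opt3.
Opt5: sample rate 798≥231, accuracy 94.5≥84.7 — dominates Opt3.
Opt6: sample rate 496≥231, accuracy 94.3≥84.7 — dominates Opt3.
Opt9: sample rate 756≥231, accuracy 86.1≥84.7 — dominates Opt3.
Others (Opt2, Opt4, Opt7, Opt8) are each worse than Opt3 on at least one objective.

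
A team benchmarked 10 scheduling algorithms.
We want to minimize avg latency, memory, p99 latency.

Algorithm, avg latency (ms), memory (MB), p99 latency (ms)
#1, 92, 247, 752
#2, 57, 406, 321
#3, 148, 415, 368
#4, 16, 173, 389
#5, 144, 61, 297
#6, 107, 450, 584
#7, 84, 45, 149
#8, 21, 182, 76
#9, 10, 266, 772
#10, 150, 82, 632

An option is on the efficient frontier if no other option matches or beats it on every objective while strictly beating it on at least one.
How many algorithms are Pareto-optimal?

#1: dominated by #4 (avg latency 16≤92, memory 173≤247, p99 latency 389≤752).
#2: dominated by #8 (avg latency 21≤57, memory 182≤406, p99 latency 76≤321).
#3: dominated by #2 (avg latency 57≤148, memory 406≤415, p99 latency 321≤368).
#4: not dominated.
#5: dominated by #7 (avg latency 84≤144, memory 45≤61, p99 latency 149≤297).
#6: dominated by #2 (avg latency 57≤107, memory 406≤450, p99 latency 321≤584).
#7: not dominated (best memory).
#8: not dominated (best p99 latency).
#9: not dominated (best avg latency).
#10: dominated by #5 (avg latency 144≤150, memory 61≤82, p99 latency 297≤632).
Pareto-optimal: #4, #7, #8, #9 → 4.

4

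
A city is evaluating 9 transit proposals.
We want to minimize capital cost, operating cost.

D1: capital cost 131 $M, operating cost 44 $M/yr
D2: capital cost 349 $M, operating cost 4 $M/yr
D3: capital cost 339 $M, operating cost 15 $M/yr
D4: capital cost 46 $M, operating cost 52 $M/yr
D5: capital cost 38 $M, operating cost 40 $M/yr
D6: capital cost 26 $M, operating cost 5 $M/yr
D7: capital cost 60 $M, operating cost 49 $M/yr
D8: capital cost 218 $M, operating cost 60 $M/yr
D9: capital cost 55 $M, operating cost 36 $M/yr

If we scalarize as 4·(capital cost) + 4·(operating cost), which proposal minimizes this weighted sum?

D6

D1: 4·131 + 4·44 = 700
D2: 4·349 + 4·4 = 1412
D3: 4·339 + 4·15 = 1416
D4: 4·46 + 4·52 = 392
D5: 4·38 + 4·40 = 312
D6: 4·26 + 4·5 = 124
D7: 4·60 + 4·49 = 436
D8: 4·218 + 4·60 = 1112
D9: 4·55 + 4·36 = 364
Lowest: D6 at 124.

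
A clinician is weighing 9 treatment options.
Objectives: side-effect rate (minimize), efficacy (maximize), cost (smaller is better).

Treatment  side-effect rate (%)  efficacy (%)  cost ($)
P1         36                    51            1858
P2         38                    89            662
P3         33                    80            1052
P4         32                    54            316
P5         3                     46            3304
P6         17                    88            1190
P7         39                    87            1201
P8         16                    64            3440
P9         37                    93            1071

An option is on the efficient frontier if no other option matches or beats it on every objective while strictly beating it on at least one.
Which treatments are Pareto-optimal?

P1: dominated by P3 (side-effect rate 33≤36, efficacy 80≥51, cost 1052≤1858).
P2: not dominated.
P3: not dominated.
P4: not dominated (best cost).
P5: not dominated (best side-effect rate).
P6: not dominated.
P7: dominated by P2 (side-effect rate 38≤39, efficacy 89≥87, cost 662≤1201).
P8: not dominated.
P9: not dominated (best efficacy).

P2, P3, P4, P5, P6, P8, P9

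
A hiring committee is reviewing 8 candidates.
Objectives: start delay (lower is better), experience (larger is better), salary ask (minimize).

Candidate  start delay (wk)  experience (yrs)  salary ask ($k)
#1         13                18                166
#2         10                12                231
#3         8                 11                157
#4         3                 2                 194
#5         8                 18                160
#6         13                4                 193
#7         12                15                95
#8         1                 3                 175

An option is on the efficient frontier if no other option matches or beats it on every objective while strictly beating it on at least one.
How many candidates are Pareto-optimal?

4

#1: dominated by #5 (start delay 8≤13, experience 18≥18, salary ask 160≤166).
#2: dominated by #5 (start delay 8≤10, experience 18≥12, salary ask 160≤231).
#3: not dominated.
#4: dominated by #8 (start delay 1≤3, experience 3≥2, salary ask 175≤194).
#5: not dominated.
#6: dominated by #1 (start delay 13≤13, experience 18≥4, salary ask 166≤193).
#7: not dominated (best salary ask).
#8: not dominated (best start delay).
Pareto-optimal: #3, #5, #7, #8 → 4.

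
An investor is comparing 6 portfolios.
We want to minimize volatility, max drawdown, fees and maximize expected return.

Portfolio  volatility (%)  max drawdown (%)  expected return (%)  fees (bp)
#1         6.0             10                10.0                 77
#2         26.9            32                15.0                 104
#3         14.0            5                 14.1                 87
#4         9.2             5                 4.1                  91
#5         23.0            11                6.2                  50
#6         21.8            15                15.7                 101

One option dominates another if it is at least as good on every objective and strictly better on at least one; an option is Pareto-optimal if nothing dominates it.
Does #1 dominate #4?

No

#1 vs #4: #1 is worse on max drawdown (10 vs 5), so it does not dominate #4.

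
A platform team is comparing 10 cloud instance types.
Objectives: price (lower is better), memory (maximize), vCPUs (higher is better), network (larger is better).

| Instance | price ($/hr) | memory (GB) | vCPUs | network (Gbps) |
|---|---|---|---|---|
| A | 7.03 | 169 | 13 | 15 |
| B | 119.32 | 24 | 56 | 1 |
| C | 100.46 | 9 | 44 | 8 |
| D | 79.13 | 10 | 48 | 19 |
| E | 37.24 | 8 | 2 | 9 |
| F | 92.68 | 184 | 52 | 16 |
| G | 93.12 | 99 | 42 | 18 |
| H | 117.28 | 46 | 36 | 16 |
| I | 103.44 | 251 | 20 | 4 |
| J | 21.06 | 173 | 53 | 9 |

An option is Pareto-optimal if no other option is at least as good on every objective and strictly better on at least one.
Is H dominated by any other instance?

F vs H: price 92.68≤117.28, memory 184≥46, vCPUs 52≥36, network 16≥16 — F is at least as good on every objective and strictly better on at least one, so F dominates H.

Yes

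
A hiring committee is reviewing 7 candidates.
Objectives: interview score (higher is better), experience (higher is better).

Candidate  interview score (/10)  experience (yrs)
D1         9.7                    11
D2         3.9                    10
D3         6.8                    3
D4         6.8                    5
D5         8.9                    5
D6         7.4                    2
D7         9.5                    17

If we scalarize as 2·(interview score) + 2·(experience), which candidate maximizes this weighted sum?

D1: 2·9.7 + 2·11 = 41.4
D2: 2·3.9 + 2·10 = 27.8
D3: 2·6.8 + 2·3 = 19.6
D4: 2·6.8 + 2·5 = 23.6
D5: 2·8.9 + 2·5 = 27.8
D6: 2·7.4 + 2·2 = 18.8
D7: 2·9.5 + 2·17 = 53.0
Highest: D7 at 53.0.

D7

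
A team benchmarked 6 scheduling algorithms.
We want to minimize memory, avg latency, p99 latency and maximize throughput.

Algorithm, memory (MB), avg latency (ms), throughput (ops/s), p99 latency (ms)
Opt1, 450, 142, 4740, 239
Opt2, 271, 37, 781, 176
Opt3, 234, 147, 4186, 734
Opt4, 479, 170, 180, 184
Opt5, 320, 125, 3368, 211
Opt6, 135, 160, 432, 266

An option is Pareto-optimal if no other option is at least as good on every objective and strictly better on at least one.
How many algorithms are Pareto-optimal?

5

Opt1: not dominated (best throughput).
Opt2: not dominated (best avg latency).
Opt3: not dominated.
Opt4: dominated by Opt2 (memory 271≤479, avg latency 37≤170, throughput 781≥180, p99 latency 176≤184).
Opt5: not dominated.
Opt6: not dominated (best memory).
Pareto-optimal: Opt1, Opt2, Opt3, Opt5, Opt6 → 5.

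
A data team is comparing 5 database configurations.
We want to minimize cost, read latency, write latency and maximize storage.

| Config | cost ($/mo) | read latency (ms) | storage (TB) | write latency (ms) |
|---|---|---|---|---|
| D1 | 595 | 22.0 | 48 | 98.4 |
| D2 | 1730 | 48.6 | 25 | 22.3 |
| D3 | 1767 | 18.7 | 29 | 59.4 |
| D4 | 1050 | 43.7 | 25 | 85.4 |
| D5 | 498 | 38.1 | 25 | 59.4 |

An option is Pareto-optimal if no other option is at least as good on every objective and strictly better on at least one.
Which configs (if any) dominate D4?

D5

D5: cost 498≤1050, read latency 38.1≤43.7, storage 25≥25, write latency 59.4≤85.4 — dominates D4.
Others (D1, D2, D3) are each worse than D4 on at least one objective.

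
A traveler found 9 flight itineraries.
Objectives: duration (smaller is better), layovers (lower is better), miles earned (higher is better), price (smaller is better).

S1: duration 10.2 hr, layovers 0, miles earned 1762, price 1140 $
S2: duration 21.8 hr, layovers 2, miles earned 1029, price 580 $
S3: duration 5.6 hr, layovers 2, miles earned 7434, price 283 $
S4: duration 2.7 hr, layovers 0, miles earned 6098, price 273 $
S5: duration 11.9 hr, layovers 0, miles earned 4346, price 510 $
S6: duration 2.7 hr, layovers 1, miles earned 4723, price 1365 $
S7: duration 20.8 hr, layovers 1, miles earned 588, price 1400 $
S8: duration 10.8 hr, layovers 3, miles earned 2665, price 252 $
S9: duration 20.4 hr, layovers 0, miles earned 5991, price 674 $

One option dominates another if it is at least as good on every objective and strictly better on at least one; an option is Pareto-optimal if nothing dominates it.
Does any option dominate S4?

S1: worse on duration (10.2 vs 2.7).
S2: worse on duration (21.8 vs 2.7).
S3: worse on duration (5.6 vs 2.7).
S5: worse on duration (11.9 vs 2.7).
S6: worse on layovers (1 vs 0).
S7: worse on duration (20.8 vs 2.7).
S8: worse on duration (10.8 vs 2.7).
S9: worse on duration (20.4 vs 2.7).
No option is at least as good as S4 on every objective and strictly better on one.

No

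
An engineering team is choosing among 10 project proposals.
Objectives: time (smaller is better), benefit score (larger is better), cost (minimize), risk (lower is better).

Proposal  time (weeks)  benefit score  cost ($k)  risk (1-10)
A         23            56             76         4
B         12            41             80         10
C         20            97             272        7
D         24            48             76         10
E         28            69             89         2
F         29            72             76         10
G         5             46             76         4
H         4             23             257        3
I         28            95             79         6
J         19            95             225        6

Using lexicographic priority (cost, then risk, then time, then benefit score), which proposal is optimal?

G

First minimize cost: best is 76, kept {A, D, F, G}.
Then minimize risk: best is 4, kept {A, G}.
Then minimize time: best is 5, kept {G}.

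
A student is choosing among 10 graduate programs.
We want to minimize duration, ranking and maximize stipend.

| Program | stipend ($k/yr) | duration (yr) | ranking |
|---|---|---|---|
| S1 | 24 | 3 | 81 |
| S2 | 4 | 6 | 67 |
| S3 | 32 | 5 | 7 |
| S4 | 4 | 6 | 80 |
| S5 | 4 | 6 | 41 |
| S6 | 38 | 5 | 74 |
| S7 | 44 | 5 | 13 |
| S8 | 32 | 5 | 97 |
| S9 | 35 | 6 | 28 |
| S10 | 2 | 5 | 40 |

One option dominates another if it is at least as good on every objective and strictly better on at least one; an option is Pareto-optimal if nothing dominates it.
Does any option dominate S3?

No

S1: worse on stipend (24 vs 32).
S2: worse on stipend (4 vs 32).
S4: worse on stipend (4 vs 32).
S5: worse on stipend (4 vs 32).
S6: worse on ranking (74 vs 7).
S7: worse on ranking (13 vs 7).
S8: worse on ranking (97 vs 7).
S9: worse on duration (6 vs 5).
S10: worse on stipend (2 vs 32).
No option is at least as good as S3 on every objective and strictly better on one.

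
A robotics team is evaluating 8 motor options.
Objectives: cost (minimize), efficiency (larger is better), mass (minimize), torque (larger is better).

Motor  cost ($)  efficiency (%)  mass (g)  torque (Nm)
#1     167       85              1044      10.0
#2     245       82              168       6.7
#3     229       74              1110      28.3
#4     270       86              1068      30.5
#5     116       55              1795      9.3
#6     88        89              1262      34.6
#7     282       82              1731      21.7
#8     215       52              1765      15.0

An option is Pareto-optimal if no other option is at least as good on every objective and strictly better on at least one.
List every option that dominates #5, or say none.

#6

#6: cost 88≤116, efficiency 89≥55, mass 1262≤1795, torque 34.6≥9.3 — dominates #5.
Others (#1, #2, #3, #4, #7, #8) are each worse than #5 on at least one objective.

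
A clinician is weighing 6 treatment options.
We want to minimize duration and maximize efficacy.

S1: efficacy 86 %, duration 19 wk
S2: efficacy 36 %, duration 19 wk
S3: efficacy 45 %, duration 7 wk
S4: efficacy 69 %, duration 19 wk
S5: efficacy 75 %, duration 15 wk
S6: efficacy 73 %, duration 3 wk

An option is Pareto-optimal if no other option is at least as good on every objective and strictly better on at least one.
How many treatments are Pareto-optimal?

S1: not dominated (best efficacy).
S2: dominated by S1 (efficacy 86≥36, duration 19≤19).
S3: dominated by S6 (efficacy 73≥45, duration 3≤7).
S4: dominated by S1 (efficacy 86≥69, duration 19≤19).
S5: not dominated.
S6: not dominated (best duration).
Pareto-optimal: S1, S5, S6 → 3.

3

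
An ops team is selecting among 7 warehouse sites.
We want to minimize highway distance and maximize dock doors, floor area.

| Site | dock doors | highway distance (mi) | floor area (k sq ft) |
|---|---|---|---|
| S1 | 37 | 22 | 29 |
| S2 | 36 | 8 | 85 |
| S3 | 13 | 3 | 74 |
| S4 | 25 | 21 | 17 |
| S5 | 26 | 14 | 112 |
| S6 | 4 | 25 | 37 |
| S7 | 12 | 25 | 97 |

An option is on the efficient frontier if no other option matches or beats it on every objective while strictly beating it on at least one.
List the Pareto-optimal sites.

S1, S2, S3, S5

S1: not dominated (best dock doors).
S2: not dominated.
S3: not dominated (best highway distance).
S4: dominated by S2 (dock doors 36≥25, highway distance 8≤21, floor area 85≥17).
S5: not dominated (best floor area).
S6: dominated by S2 (dock doors 36≥4, highway distance 8≤25, floor area 85≥37).
S7: dominated by S5 (dock doors 26≥12, highway distance 14≤25, floor area 112≥97).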